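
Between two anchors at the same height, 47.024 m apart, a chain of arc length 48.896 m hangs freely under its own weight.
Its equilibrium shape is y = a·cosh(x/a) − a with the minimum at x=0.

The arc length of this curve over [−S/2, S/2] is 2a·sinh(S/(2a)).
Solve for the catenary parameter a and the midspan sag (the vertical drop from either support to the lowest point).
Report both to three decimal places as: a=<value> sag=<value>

a=48.393 sag=5.825

seed: a₀ = √(S³/(24(L−S))) = √(47.024³/(24·1.872)) = 48.108389
iter 1: u=0.488730  f(a)=+2.248e-02  f'(a)=-7.970e-02  a ← 48.108389 − (+2.248e-02/-7.970e-02) = 48.390507
iter 2: u=0.485880  f(a)=+1.993e-04  f'(a)=-7.829e-02  a ← 48.390507 − (+1.993e-04/-7.829e-02) = 48.393053
iter 3: u=0.485855  f(a)=+1.597e-08  f'(a)=-7.828e-02  a ← 48.393053 − (+1.597e-08/-7.828e-02) = 48.393053
iter 4: u=0.485855  f(a)=-1.421e-14  f'(a)=-7.828e-02  a ← 48.393053 − (-1.421e-14/-7.828e-02) = 48.393053
converged: |Δa| < 1e-12 after 4 iterations
sag = a·(cosh(S/(2a)) − 1) = 48.393053·(cosh(0.485855) − 1) = 5.824954
T_max/T_min = cosh(S/(2a)) = 1.120368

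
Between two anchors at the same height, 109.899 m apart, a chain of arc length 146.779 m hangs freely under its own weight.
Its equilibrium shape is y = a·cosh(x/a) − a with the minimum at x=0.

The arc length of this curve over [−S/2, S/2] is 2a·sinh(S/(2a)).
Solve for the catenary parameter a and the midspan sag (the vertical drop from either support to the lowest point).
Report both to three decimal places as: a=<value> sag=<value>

a=40.541 sag=43.302

seed: a₀ = √(S³/(24(L−S))) = √(109.899³/(24·36.880)) = 38.724831
iter 1: u=1.418973  f(a)=+3.896e+00  f'(a)=-2.317e+00  a ← 38.724831 − (+3.896e+00/-2.317e+00) = 40.406385
iter 2: u=1.359921  f(a)=+2.681e-01  f'(a)=-2.008e+00  a ← 40.406385 − (+2.681e-01/-2.008e+00) = 40.539920
iter 3: u=1.355442  f(a)=+1.478e-03  f'(a)=-1.986e+00  a ← 40.539920 − (+1.478e-03/-1.986e+00) = 40.540664
iter 4: u=1.355417  f(a)=+4.542e-08  f'(a)=-1.986e+00  a ← 40.540664 − (+4.542e-08/-1.986e+00) = 40.540664
iter 5: u=1.355417  f(a)=+0.000e+00  f'(a)=-1.986e+00  a ← 40.540664 − (+0.000e+00/-1.986e+00) = 40.540664
converged: |Δa| < 1e-12 after 5 iterations
sag = a·(cosh(S/(2a)) − 1) = 40.540664·(cosh(1.355417) − 1) = 43.301832
T_max/T_min = cosh(S/(2a)) = 2.068109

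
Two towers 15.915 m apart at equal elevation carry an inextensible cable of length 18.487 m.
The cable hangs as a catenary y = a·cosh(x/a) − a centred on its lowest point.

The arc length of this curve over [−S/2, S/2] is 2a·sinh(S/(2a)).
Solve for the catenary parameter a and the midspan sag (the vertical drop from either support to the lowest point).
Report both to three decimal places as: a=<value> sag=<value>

seed: a₀ = √(S³/(24(L−S))) = √(15.915³/(24·2.572)) = 8.081070
iter 1: u=0.984709  f(a)=+1.276e-01  f'(a)=-7.004e-01  a ← 8.081070 − (+1.276e-01/-7.004e-01) = 8.263260
iter 2: u=0.962998  f(a)=+4.443e-03  f'(a)=-6.524e-01  a ← 8.263260 − (+4.443e-03/-6.524e-01) = 8.270071
iter 3: u=0.962205  f(a)=+5.817e-06  f'(a)=-6.507e-01  a ← 8.270071 − (+5.817e-06/-6.507e-01) = 8.270080
iter 4: u=0.962204  f(a)=+9.994e-12  f'(a)=-6.507e-01  a ← 8.270080 − (+9.994e-12/-6.507e-01) = 8.270080
iter 5: u=0.962204  f(a)=+0.000e+00  f'(a)=-6.507e-01  a ← 8.270080 − (+0.000e+00/-6.507e-01) = 8.270080
converged: |Δa| < 1e-12 after 5 iterations
sag = a·(cosh(S/(2a)) − 1) = 8.270080·(cosh(0.962204) − 1) = 4.133005
T_max/T_min = cosh(S/(2a)) = 1.499754

a=8.270 sag=4.133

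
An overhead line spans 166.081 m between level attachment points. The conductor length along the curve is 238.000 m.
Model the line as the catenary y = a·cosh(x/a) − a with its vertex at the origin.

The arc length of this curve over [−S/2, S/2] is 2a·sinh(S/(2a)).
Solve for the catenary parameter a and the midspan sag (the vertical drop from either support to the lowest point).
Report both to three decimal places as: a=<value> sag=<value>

a=54.578 sag=76.341

seed: a₀ = √(S³/(24(L−S))) = √(166.081³/(24·71.919)) = 51.517228
iter 1: u=1.611898  f(a)=+9.942e+00  f'(a)=-3.588e+00  a ← 51.517228 − (+9.942e+00/-3.588e+00) = 54.288147
iter 2: u=1.529625  f(a)=+8.585e-01  f'(a)=-2.993e+00  a ← 54.288147 − (+8.585e-01/-2.993e+00) = 54.574988
iter 3: u=1.521585  f(a)=+7.737e-03  f'(a)=-2.939e+00  a ← 54.574988 − (+7.737e-03/-2.939e+00) = 54.577621
iter 4: u=1.521512  f(a)=+6.410e-07  f'(a)=-2.939e+00  a ← 54.577621 − (+6.410e-07/-2.939e+00) = 54.577621
iter 5: u=1.521512  f(a)=-2.842e-14  f'(a)=-2.939e+00  a ← 54.577621 − (-2.842e-14/-2.939e+00) = 54.577621
converged: |Δa| < 1e-12 after 5 iterations
sag = a·(cosh(S/(2a)) − 1) = 54.577621·(cosh(1.521512) − 1) = 76.341120
T_max/T_min = cosh(S/(2a)) = 2.398762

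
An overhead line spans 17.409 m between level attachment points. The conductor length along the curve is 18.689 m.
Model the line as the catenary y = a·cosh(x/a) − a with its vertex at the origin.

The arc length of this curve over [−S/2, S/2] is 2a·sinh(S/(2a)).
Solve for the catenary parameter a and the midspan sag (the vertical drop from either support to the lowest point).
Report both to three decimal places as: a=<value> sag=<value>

a=13.248 sag=2.964

seed: a₀ = √(S³/(24(L−S))) = √(17.409³/(24·1.280)) = 13.105396
iter 1: u=0.664192  f(a)=+2.853e-02  f'(a)=-2.041e-01  a ← 13.105396 − (+2.853e-02/-2.041e-01) = 13.245194
iter 2: u=0.657182  f(a)=+4.630e-04  f'(a)=-1.975e-01  a ← 13.245194 − (+4.630e-04/-1.975e-01) = 13.247538
iter 3: u=0.657065  f(a)=+1.264e-07  f'(a)=-1.974e-01  a ← 13.247538 − (+1.264e-07/-1.974e-01) = 13.247539
iter 4: u=0.657065  f(a)=+3.553e-15  f'(a)=-1.974e-01  a ← 13.247539 − (+3.553e-15/-1.974e-01) = 13.247539
converged: |Δa| < 1e-12 after 4 iterations
sag = a·(cosh(S/(2a)) − 1) = 13.247539·(cosh(0.657065) − 1) = 2.964092
T_max/T_min = cosh(S/(2a)) = 1.223747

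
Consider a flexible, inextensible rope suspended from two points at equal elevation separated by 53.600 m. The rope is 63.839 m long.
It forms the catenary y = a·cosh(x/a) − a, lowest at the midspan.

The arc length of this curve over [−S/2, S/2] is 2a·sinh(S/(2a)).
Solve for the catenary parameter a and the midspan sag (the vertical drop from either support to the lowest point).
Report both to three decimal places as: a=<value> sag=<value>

seed: a₀ = √(S³/(24(L−S))) = √(53.600³/(24·10.239)) = 25.032994
iter 1: u=1.070587  f(a)=+6.030e-01  f'(a)=-9.157e-01  a ← 25.032994 − (+6.030e-01/-9.157e-01) = 25.691541
iter 2: u=1.043145  f(a)=+2.462e-02  f'(a)=-8.423e-01  a ← 25.691541 − (+2.462e-02/-8.423e-01) = 25.720764
iter 3: u=1.041960  f(a)=+4.488e-05  f'(a)=-8.393e-01  a ← 25.720764 − (+4.488e-05/-8.393e-01) = 25.720818
iter 4: u=1.041958  f(a)=+1.498e-10  f'(a)=-8.393e-01  a ← 25.720818 − (+1.498e-10/-8.393e-01) = 25.720818
iter 5: u=1.041958  f(a)=+7.105e-15  f'(a)=-8.393e-01  a ← 25.720818 − (+7.105e-15/-8.393e-01) = 25.720818
converged: |Δa| < 1e-12 after 5 iterations
sag = a·(cosh(S/(2a)) − 1) = 25.720818·(cosh(1.041958) − 1) = 15.272047
T_max/T_min = cosh(S/(2a)) = 1.593762

a=25.721 sag=15.272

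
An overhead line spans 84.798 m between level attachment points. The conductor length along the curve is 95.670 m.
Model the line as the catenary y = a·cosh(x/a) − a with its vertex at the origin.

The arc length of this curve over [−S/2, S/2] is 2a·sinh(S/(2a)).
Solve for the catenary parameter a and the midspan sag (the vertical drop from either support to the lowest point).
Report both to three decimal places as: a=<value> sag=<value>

seed: a₀ = √(S³/(24(L−S))) = √(84.798³/(24·10.872)) = 48.341272
iter 1: u=0.877077  f(a)=+4.259e-01  f'(a)=-4.854e-01  a ← 48.341272 − (+4.259e-01/-4.854e-01) = 49.218778
iter 2: u=0.861440  f(a)=+1.187e-02  f'(a)=-4.586e-01  a ← 49.218778 − (+1.187e-02/-4.586e-01) = 49.244666
iter 3: u=0.860987  f(a)=+9.815e-06  f'(a)=-4.579e-01  a ← 49.244666 − (+9.815e-06/-4.579e-01) = 49.244688
iter 4: u=0.860986  f(a)=+6.708e-12  f'(a)=-4.579e-01  a ← 49.244688 − (+6.708e-12/-4.579e-01) = 49.244688
converged: |Δa| < 1e-12 after 4 iterations
sag = a·(cosh(S/(2a)) − 1) = 49.244688·(cosh(0.860986) − 1) = 19.408255
T_max/T_min = cosh(S/(2a)) = 1.394119

a=49.245 sag=19.408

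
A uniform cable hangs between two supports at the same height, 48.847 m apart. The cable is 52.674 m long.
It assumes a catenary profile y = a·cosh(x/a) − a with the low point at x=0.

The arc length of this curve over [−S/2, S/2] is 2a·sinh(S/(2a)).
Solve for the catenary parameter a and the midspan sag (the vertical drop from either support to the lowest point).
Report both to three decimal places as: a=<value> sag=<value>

seed: a₀ = √(S³/(24(L−S))) = √(48.847³/(24·3.827)) = 35.622303
iter 1: u=0.685624  f(a)=+9.096e-02  f'(a)=-2.251e-01  a ← 35.622303 − (+9.096e-02/-2.251e-01) = 36.026338
iter 2: u=0.677935  f(a)=+1.571e-03  f'(a)=-2.174e-01  a ← 36.026338 − (+1.571e-03/-2.174e-01) = 36.033562
iter 3: u=0.677799  f(a)=+4.866e-07  f'(a)=-2.173e-01  a ← 36.033562 − (+4.866e-07/-2.173e-01) = 36.033565
iter 4: u=0.677799  f(a)=+4.974e-14  f'(a)=-2.173e-01  a ← 36.033565 − (+4.974e-14/-2.173e-01) = 36.033565
converged: |Δa| < 1e-12 after 4 iterations
sag = a·(cosh(S/(2a)) − 1) = 36.033565·(cosh(0.677799) − 1) = 8.598883
T_max/T_min = cosh(S/(2a)) = 1.238635

a=36.034 sag=8.599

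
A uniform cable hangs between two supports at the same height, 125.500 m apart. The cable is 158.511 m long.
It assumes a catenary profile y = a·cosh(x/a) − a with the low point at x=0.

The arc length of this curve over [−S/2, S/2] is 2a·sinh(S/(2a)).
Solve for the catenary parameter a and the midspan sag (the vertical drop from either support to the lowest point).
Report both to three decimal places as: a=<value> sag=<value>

seed: a₀ = √(S³/(24(L−S))) = √(125.500³/(24·33.011)) = 49.949440
iter 1: u=1.256270  f(a)=+2.705e+00  f'(a)=-1.542e+00  a ← 49.949440 − (+2.705e+00/-1.542e+00) = 51.703089
iter 2: u=1.213661  f(a)=+1.490e-01  f'(a)=-1.377e+00  a ← 51.703089 − (+1.490e-01/-1.377e+00) = 51.811294
iter 3: u=1.211126  f(a)=+5.102e-04  f'(a)=-1.367e+00  a ← 51.811294 − (+5.102e-04/-1.367e+00) = 51.811668
iter 4: u=1.211117  f(a)=+6.029e-09  f'(a)=-1.367e+00  a ← 51.811668 − (+6.029e-09/-1.367e+00) = 51.811668
iter 5: u=1.211117  f(a)=+0.000e+00  f'(a)=-1.367e+00  a ← 51.811668 − (+0.000e+00/-1.367e+00) = 51.811668
converged: |Δa| < 1e-12 after 5 iterations
sag = a·(cosh(S/(2a)) − 1) = 51.811668·(cosh(1.211117) − 1) = 42.876680
T_max/T_min = cosh(S/(2a)) = 1.827549

a=51.812 sag=42.877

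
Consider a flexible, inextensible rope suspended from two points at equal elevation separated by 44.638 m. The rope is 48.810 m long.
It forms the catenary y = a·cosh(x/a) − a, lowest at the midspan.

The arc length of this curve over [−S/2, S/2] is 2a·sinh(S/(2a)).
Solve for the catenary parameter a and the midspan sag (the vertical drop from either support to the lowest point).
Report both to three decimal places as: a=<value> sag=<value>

seed: a₀ = √(S³/(24(L−S))) = √(44.638³/(24·4.172)) = 29.804327
iter 1: u=0.748851  f(a)=+1.186e-01  f'(a)=-2.960e-01  a ← 29.804327 − (+1.186e-01/-2.960e-01) = 30.204874
iter 2: u=0.738920  f(a)=+2.432e-03  f'(a)=-2.839e-01  a ← 30.204874 − (+2.432e-03/-2.839e-01) = 30.213439
iter 3: u=0.738711  f(a)=+1.071e-06  f'(a)=-2.837e-01  a ← 30.213439 − (+1.071e-06/-2.837e-01) = 30.213443
iter 4: u=0.738711  f(a)=+2.061e-13  f'(a)=-2.837e-01  a ← 30.213443 − (+2.061e-13/-2.837e-01) = 30.213443
converged: |Δa| < 1e-12 after 4 iterations
sag = a·(cosh(S/(2a)) − 1) = 30.213443·(cosh(0.738711) − 1) = 8.625406
T_max/T_min = cosh(S/(2a)) = 1.285482

a=30.213 sag=8.625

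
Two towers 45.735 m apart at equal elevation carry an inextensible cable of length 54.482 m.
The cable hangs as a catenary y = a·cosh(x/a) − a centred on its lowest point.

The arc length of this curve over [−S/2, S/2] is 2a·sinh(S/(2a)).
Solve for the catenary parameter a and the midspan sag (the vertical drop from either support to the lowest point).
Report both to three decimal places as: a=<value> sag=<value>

a=21.934 sag=13.040

seed: a₀ = √(S³/(24(L−S))) = √(45.735³/(24·8.747)) = 21.347049
iter 1: u=1.071225  f(a)=+5.158e-01  f'(a)=-9.175e-01  a ← 21.347049 − (+5.158e-01/-9.175e-01) = 21.909243
iter 2: u=1.043738  f(a)=+2.108e-02  f'(a)=-8.439e-01  a ← 21.909243 − (+2.108e-02/-8.439e-01) = 21.934221
iter 3: u=1.042549  f(a)=+3.852e-05  f'(a)=-8.408e-01  a ← 21.934221 − (+3.852e-05/-8.408e-01) = 21.934267
iter 4: u=1.042547  f(a)=+1.292e-10  f'(a)=-8.408e-01  a ← 21.934267 − (+1.292e-10/-8.408e-01) = 21.934267
iter 5: u=1.042547  f(a)=+7.105e-15  f'(a)=-8.408e-01  a ← 21.934267 − (+7.105e-15/-8.408e-01) = 21.934267
converged: |Δa| < 1e-12 after 5 iterations
sag = a·(cosh(S/(2a)) − 1) = 21.934267·(cosh(1.042547) − 1) = 13.039783
T_max/T_min = cosh(S/(2a)) = 1.594494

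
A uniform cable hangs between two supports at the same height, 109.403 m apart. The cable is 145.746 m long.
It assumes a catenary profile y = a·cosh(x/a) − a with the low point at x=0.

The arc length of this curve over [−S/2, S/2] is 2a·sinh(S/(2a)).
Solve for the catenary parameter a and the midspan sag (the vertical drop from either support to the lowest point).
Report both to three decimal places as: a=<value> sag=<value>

a=40.546 sag=42.847

seed: a₀ = √(S³/(24(L−S))) = √(109.403³/(24·36.343)) = 38.746086
iter 1: u=1.411794  f(a)=+3.799e+00  f'(a)=-2.277e+00  a ← 38.746086 − (+3.799e+00/-2.277e+00) = 40.413978
iter 2: u=1.353529  f(a)=+2.590e-01  f'(a)=-1.977e+00  a ← 40.413978 − (+2.590e-01/-1.977e+00) = 40.545040
iter 3: u=1.349154  f(a)=+1.400e-03  f'(a)=-1.955e+00  a ← 40.545040 − (+1.400e-03/-1.955e+00) = 40.545756
iter 4: u=1.349130  f(a)=+4.135e-08  f'(a)=-1.955e+00  a ← 40.545756 − (+4.135e-08/-1.955e+00) = 40.545756
iter 5: u=1.349130  f(a)=+0.000e+00  f'(a)=-1.955e+00  a ← 40.545756 − (+0.000e+00/-1.955e+00) = 40.545756
converged: |Δa| < 1e-12 after 5 iterations
sag = a·(cosh(S/(2a)) − 1) = 40.545756·(cosh(1.349130) − 1) = 42.847484
T_max/T_min = cosh(S/(2a)) = 2.056769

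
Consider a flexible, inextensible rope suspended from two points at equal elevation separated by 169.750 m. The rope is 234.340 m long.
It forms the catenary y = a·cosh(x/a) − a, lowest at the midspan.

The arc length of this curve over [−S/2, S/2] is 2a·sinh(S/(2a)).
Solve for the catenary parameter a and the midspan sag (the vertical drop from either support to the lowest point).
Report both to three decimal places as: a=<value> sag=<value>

a=59.134 sag=72.113

seed: a₀ = √(S³/(24(L−S))) = √(169.750³/(24·64.590)) = 56.172844
iter 1: u=1.510961  f(a)=+7.787e+00  f'(a)=-2.869e+00  a ← 56.172844 − (+7.787e+00/-2.869e+00) = 58.886577
iter 2: u=1.441330  f(a)=+5.998e-01  f'(a)=-2.443e+00  a ← 58.886577 − (+5.998e-01/-2.443e+00) = 59.132124
iter 3: u=1.435345  f(a)=+4.216e-03  f'(a)=-2.409e+00  a ← 59.132124 − (+4.216e-03/-2.409e+00) = 59.133874
iter 4: u=1.435303  f(a)=+2.115e-07  f'(a)=-2.408e+00  a ← 59.133874 − (+2.115e-07/-2.408e+00) = 59.133874
iter 5: u=1.435303  f(a)=-2.842e-14  f'(a)=-2.408e+00  a ← 59.133874 − (-2.842e-14/-2.408e+00) = 59.133874
converged: |Δa| < 1e-12 after 5 iterations
sag = a·(cosh(S/(2a)) − 1) = 59.133874·(cosh(1.435303) − 1) = 72.112550
T_max/T_min = cosh(S/(2a)) = 2.219480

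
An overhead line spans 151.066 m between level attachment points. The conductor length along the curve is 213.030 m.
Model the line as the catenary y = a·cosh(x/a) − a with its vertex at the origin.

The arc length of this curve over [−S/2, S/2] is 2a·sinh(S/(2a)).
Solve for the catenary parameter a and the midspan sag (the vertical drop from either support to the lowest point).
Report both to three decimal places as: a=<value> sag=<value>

a=50.868 sag=67.170

seed: a₀ = √(S³/(24(L−S))) = √(151.066³/(24·61.964)) = 48.147612
iter 1: u=1.568780  f(a)=+8.087e+00  f'(a)=-3.266e+00  a ← 48.147612 − (+8.087e+00/-3.266e+00) = 50.624076
iter 2: u=1.492037  f(a)=+6.658e-01  f'(a)=-2.748e+00  a ← 50.624076 − (+6.658e-01/-2.748e+00) = 50.866364
iter 3: u=1.484930  f(a)=+5.408e-03  f'(a)=-2.704e+00  a ← 50.866364 − (+5.408e-03/-2.704e+00) = 50.868364
iter 4: u=1.484872  f(a)=+3.632e-07  f'(a)=-2.703e+00  a ← 50.868364 − (+3.632e-07/-2.703e+00) = 50.868364
iter 5: u=1.484872  f(a)=+2.842e-14  f'(a)=-2.703e+00  a ← 50.868364 − (+2.842e-14/-2.703e+00) = 50.868364
converged: |Δa| < 1e-12 after 5 iterations
sag = a·(cosh(S/(2a)) − 1) = 50.868364·(cosh(1.484872) − 1) = 67.169916
T_max/T_min = cosh(S/(2a)) = 2.320465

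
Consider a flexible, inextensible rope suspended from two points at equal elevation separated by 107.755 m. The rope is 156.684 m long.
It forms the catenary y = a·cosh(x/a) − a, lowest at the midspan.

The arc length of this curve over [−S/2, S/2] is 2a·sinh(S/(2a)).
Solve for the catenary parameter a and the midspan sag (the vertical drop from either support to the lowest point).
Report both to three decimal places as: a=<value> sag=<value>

seed: a₀ = √(S³/(24(L−S))) = √(107.755³/(24·48.929)) = 32.641293
iter 1: u=1.650593  f(a)=+7.114e+00  f'(a)=-3.898e+00  a ← 32.641293 − (+7.114e+00/-3.898e+00) = 34.466252
iter 2: u=1.563196  f(a)=+6.402e-01  f'(a)=-3.226e+00  a ← 34.466252 − (+6.402e-01/-3.226e+00) = 34.664739
iter 3: u=1.554245  f(a)=+6.318e-03  f'(a)=-3.162e+00  a ← 34.664739 − (+6.318e-03/-3.162e+00) = 34.666737
iter 4: u=1.554155  f(a)=+6.286e-07  f'(a)=-3.162e+00  a ← 34.666737 − (+6.286e-07/-3.162e+00) = 34.666737
iter 5: u=1.554155  f(a)=+0.000e+00  f'(a)=-3.162e+00  a ← 34.666737 − (+0.000e+00/-3.162e+00) = 34.666737
converged: |Δa| < 1e-12 after 5 iterations
sag = a·(cosh(S/(2a)) − 1) = 34.666737·(cosh(1.554155) − 1) = 51.002695
T_max/T_min = cosh(S/(2a)) = 2.471229

a=34.667 sag=51.003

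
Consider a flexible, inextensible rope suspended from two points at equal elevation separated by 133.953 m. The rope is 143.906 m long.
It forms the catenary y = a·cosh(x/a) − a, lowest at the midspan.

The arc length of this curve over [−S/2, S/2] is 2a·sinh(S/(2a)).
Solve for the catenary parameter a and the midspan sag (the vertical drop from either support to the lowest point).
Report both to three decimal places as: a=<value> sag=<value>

seed: a₀ = √(S³/(24(L−S))) = √(133.953³/(24·9.953)) = 100.310419
iter 1: u=0.667692  f(a)=+2.242e-01  f'(a)=-2.074e-01  a ← 100.310419 − (+2.242e-01/-2.074e-01) = 101.391387
iter 2: u=0.660574  f(a)=+3.676e-03  f'(a)=-2.007e-01  a ← 101.391387 − (+3.676e-03/-2.007e-01) = 101.409706
iter 3: u=0.660455  f(a)=+1.025e-06  f'(a)=-2.006e-01  a ← 101.409706 − (+1.025e-06/-2.006e-01) = 101.409711
iter 4: u=0.660455  f(a)=+1.137e-13  f'(a)=-2.006e-01  a ← 101.409711 − (+1.137e-13/-2.006e-01) = 101.409711
converged: |Δa| < 1e-12 after 4 iterations
sag = a·(cosh(S/(2a)) − 1) = 101.409711·(cosh(0.660455) − 1) = 22.933217
T_max/T_min = cosh(S/(2a)) = 1.226144

a=101.410 sag=22.933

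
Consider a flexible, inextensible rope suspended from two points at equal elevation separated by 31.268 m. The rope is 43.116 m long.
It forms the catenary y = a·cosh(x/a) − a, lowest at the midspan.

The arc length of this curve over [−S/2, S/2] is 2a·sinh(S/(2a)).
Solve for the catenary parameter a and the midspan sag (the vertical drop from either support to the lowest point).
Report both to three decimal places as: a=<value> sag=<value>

a=10.913 sag=13.250

seed: a₀ = √(S³/(24(L−S))) = √(31.268³/(24·11.848)) = 10.368645
iter 1: u=1.507815  f(a)=+1.422e+00  f'(a)=-2.849e+00  a ← 10.368645 − (+1.422e+00/-2.849e+00) = 10.867807
iter 2: u=1.438561  f(a)=+1.091e-01  f'(a)=-2.427e+00  a ← 10.867807 − (+1.091e-01/-2.427e+00) = 10.912777
iter 3: u=1.432633  f(a)=+7.610e-04  f'(a)=-2.393e+00  a ← 10.912777 − (+7.610e-04/-2.393e+00) = 10.913095
iter 4: u=1.432591  f(a)=+3.756e-08  f'(a)=-2.393e+00  a ← 10.913095 − (+3.756e-08/-2.393e+00) = 10.913095
iter 5: u=1.432591  f(a)=-7.105e-15  f'(a)=-2.393e+00  a ← 10.913095 − (-7.105e-15/-2.393e+00) = 10.913095
converged: |Δa| < 1e-12 after 5 iterations
sag = a·(cosh(S/(2a)) − 1) = 10.913095·(cosh(1.432591) − 1) = 13.249748
T_max/T_min = cosh(S/(2a)) = 2.214115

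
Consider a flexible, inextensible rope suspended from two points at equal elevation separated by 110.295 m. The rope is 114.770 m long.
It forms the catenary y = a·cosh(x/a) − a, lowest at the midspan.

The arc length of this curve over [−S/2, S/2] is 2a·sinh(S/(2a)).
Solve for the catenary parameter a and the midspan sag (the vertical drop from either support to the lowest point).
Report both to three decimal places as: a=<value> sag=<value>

seed: a₀ = √(S³/(24(L−S))) = √(110.295³/(24·4.475)) = 111.771633
iter 1: u=0.493394  f(a)=+5.479e-02  f'(a)=-8.204e-02  a ← 111.771633 − (+5.479e-02/-8.204e-02) = 112.439427
iter 2: u=0.490464  f(a)=+4.949e-04  f'(a)=-8.056e-02  a ← 112.439427 − (+4.949e-04/-8.056e-02) = 112.445570
iter 3: u=0.490437  f(a)=+4.120e-08  f'(a)=-8.055e-02  a ← 112.445570 − (+4.120e-08/-8.055e-02) = 112.445571
iter 4: u=0.490437  f(a)=+0.000e+00  f'(a)=-8.055e-02  a ← 112.445571 − (+0.000e+00/-8.055e-02) = 112.445571
converged: |Δa| < 1e-12 after 4 iterations
sag = a·(cosh(S/(2a)) − 1) = 112.445571·(cosh(0.490437) − 1) = 13.796437
T_max/T_min = cosh(S/(2a)) = 1.122694

a=112.446 sag=13.796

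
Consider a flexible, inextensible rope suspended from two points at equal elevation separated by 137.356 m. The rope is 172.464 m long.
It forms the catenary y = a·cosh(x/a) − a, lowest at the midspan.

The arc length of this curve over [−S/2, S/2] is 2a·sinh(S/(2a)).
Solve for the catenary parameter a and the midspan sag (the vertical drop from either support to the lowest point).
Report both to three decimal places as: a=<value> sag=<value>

seed: a₀ = √(S³/(24(L−S))) = √(137.356³/(24·35.108)) = 55.457819
iter 1: u=1.238383  f(a)=+2.792e+00  f'(a)=-1.471e+00  a ← 55.457819 − (+2.792e+00/-1.471e+00) = 57.355885
iter 2: u=1.197401  f(a)=+1.498e-01  f'(a)=-1.317e+00  a ← 57.355885 − (+1.498e-01/-1.317e+00) = 57.469582
iter 3: u=1.195032  f(a)=+4.848e-04  f'(a)=-1.309e+00  a ← 57.469582 − (+4.848e-04/-1.309e+00) = 57.469952
iter 4: u=1.195024  f(a)=+5.117e-09  f'(a)=-1.309e+00  a ← 57.469952 − (+5.117e-09/-1.309e+00) = 57.469952
iter 5: u=1.195024  f(a)=+0.000e+00  f'(a)=-1.309e+00  a ← 57.469952 − (+0.000e+00/-1.309e+00) = 57.469952
converged: |Δa| < 1e-12 after 5 iterations
sag = a·(cosh(S/(2a)) − 1) = 57.469952·(cosh(1.195024) − 1) = 46.158004
T_max/T_min = cosh(S/(2a)) = 1.803168

a=57.470 sag=46.158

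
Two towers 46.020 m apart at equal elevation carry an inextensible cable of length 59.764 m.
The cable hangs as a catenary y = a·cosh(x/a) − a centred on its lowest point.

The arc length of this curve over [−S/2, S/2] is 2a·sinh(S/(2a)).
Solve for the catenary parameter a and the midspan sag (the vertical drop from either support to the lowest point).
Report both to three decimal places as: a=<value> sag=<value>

seed: a₀ = √(S³/(24(L−S))) = √(46.020³/(24·13.744)) = 17.189282
iter 1: u=1.338625  f(a)=+1.285e+00  f'(a)=-1.905e+00  a ← 17.189282 − (+1.285e+00/-1.905e+00) = 17.864090
iter 2: u=1.288059  f(a)=+7.956e-02  f'(a)=-1.675e+00  a ← 17.864090 − (+7.956e-02/-1.675e+00) = 17.911575
iter 3: u=1.284644  f(a)=+3.494e-04  f'(a)=-1.661e+00  a ← 17.911575 − (+3.494e-04/-1.661e+00) = 17.911785
iter 4: u=1.284629  f(a)=+6.802e-09  f'(a)=-1.661e+00  a ← 17.911785 − (+6.802e-09/-1.661e+00) = 17.911785
iter 5: u=1.284629  f(a)=-1.421e-14  f'(a)=-1.661e+00  a ← 17.911785 − (-1.421e-14/-1.661e+00) = 17.911785
converged: |Δa| < 1e-12 after 5 iterations
sag = a·(cosh(S/(2a)) − 1) = 17.911785·(cosh(1.284629) − 1) = 16.927359
T_max/T_min = cosh(S/(2a)) = 1.945040

a=17.912 sag=16.927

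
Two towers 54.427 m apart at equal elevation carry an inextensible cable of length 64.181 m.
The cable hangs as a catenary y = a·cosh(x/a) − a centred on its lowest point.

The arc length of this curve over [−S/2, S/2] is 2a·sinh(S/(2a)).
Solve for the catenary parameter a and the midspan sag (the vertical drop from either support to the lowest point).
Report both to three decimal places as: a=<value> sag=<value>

seed: a₀ = √(S³/(24(L−S))) = √(54.427³/(24·9.754)) = 26.243672
iter 1: u=1.036955  f(a)=+5.380e-01  f'(a)=-8.264e-01  a ← 26.243672 − (+5.380e-01/-8.264e-01) = 26.894735
iter 2: u=1.011852  f(a)=+2.067e-02  f'(a)=-7.640e-01  a ← 26.894735 − (+2.067e-02/-7.640e-01) = 26.921793
iter 3: u=1.010835  f(a)=+3.322e-05  f'(a)=-7.615e-01  a ← 26.921793 − (+3.322e-05/-7.615e-01) = 26.921837
iter 4: u=1.010834  f(a)=+8.610e-11  f'(a)=-7.615e-01  a ← 26.921837 − (+8.610e-11/-7.615e-01) = 26.921837
iter 5: u=1.010834  f(a)=-1.421e-14  f'(a)=-7.615e-01  a ← 26.921837 − (-1.421e-14/-7.615e-01) = 26.921837
converged: |Δa| < 1e-12 after 5 iterations
sag = a·(cosh(S/(2a)) − 1) = 26.921837·(cosh(1.010834) − 1) = 14.965936
T_max/T_min = cosh(S/(2a)) = 1.555903

a=26.922 sag=14.966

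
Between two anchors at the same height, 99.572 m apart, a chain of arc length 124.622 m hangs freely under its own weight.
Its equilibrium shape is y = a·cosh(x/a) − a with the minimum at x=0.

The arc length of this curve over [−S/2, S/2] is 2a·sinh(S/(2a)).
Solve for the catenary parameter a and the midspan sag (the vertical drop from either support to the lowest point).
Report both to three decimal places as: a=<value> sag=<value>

a=41.971 sag=33.157

seed: a₀ = √(S³/(24(L−S))) = √(99.572³/(24·25.050)) = 40.522512
iter 1: u=1.228601  f(a)=+1.960e+00  f'(a)=-1.433e+00  a ← 40.522512 − (+1.960e+00/-1.433e+00) = 41.889961
iter 2: u=1.188495  f(a)=+1.036e-01  f'(a)=-1.285e+00  a ← 41.889961 − (+1.036e-01/-1.285e+00) = 41.970542
iter 3: u=1.186213  f(a)=+3.250e-04  f'(a)=-1.277e+00  a ← 41.970542 − (+3.250e-04/-1.277e+00) = 41.970797
iter 4: u=1.186206  f(a)=+3.223e-09  f'(a)=-1.277e+00  a ← 41.970797 − (+3.223e-09/-1.277e+00) = 41.970797
iter 5: u=1.186206  f(a)=-1.421e-14  f'(a)=-1.277e+00  a ← 41.970797 − (-1.421e-14/-1.277e+00) = 41.970797
converged: |Δa| < 1e-12 after 5 iterations
sag = a·(cosh(S/(2a)) − 1) = 41.970797·(cosh(1.186206) − 1) = 33.157151
T_max/T_min = cosh(S/(2a)) = 1.790005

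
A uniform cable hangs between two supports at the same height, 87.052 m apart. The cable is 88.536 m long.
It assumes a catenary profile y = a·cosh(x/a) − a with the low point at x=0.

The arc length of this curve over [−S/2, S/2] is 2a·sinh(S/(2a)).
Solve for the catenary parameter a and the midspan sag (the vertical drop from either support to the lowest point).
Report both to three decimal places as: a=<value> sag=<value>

seed: a₀ = √(S³/(24(L−S))) = √(87.052³/(24·1.484)) = 136.096062
iter 1: u=0.319818  f(a)=+7.608e-03  f'(a)=-2.203e-02  a ← 136.096062 − (+7.608e-03/-2.203e-02) = 136.441376
iter 2: u=0.319009  f(a)=+2.905e-05  f'(a)=-2.186e-02  a ← 136.441376 − (+2.905e-05/-2.186e-02) = 136.442705
iter 3: u=0.319006  f(a)=+4.273e-10  f'(a)=-2.186e-02  a ← 136.442705 − (+4.273e-10/-2.186e-02) = 136.442705
iter 4: u=0.319006  f(a)=+0.000e+00  f'(a)=-2.186e-02  a ← 136.442705 − (+0.000e+00/-2.186e-02) = 136.442705
converged: |Δa| < 1e-12 after 4 iterations
sag = a·(cosh(S/(2a)) − 1) = 136.442705·(cosh(0.319006) − 1) = 7.001596
T_max/T_min = cosh(S/(2a)) = 1.051315

a=136.443 sag=7.002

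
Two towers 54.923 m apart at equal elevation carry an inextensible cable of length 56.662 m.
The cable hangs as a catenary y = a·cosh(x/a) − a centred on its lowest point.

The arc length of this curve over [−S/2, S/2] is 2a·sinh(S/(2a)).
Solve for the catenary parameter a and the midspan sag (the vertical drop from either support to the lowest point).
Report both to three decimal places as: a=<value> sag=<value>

a=63.302 sag=6.051

seed: a₀ = √(S³/(24(L−S))) = √(54.923³/(24·1.739)) = 63.005138
iter 1: u=0.435861  f(a)=+1.659e-02  f'(a)=-5.626e-02  a ← 63.005138 − (+1.659e-02/-5.626e-02) = 63.300088
iter 2: u=0.433830  f(a)=+1.172e-04  f'(a)=-5.547e-02  a ← 63.300088 − (+1.172e-04/-5.547e-02) = 63.302202
iter 3: u=0.433816  f(a)=+5.946e-09  f'(a)=-5.546e-02  a ← 63.302202 − (+5.946e-09/-5.546e-02) = 63.302202
iter 4: u=0.433816  f(a)=+0.000e+00  f'(a)=-5.546e-02  a ← 63.302202 − (+0.000e+00/-5.546e-02) = 63.302202
converged: |Δa| < 1e-12 after 4 iterations
sag = a·(cosh(S/(2a)) − 1) = 63.302202·(cosh(0.433816) − 1) = 6.050623
T_max/T_min = cosh(S/(2a)) = 1.095583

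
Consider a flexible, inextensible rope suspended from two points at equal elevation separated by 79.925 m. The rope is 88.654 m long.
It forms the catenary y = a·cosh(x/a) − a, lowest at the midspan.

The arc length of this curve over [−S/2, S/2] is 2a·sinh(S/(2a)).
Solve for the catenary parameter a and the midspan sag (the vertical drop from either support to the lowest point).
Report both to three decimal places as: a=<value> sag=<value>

seed: a₀ = √(S³/(24(L−S))) = √(79.925³/(24·8.729)) = 49.366928
iter 1: u=0.809499  f(a)=+2.905e-01  f'(a)=-3.774e-01  a ← 49.366928 − (+2.905e-01/-3.774e-01) = 50.136760
iter 2: u=0.797070  f(a)=+6.935e-03  f'(a)=-3.595e-01  a ← 50.136760 − (+6.935e-03/-3.595e-01) = 50.156048
iter 3: u=0.796763  f(a)=+4.166e-06  f'(a)=-3.591e-01  a ← 50.156048 − (+4.166e-06/-3.591e-01) = 50.156060
iter 4: u=0.796763  f(a)=+1.492e-12  f'(a)=-3.591e-01  a ← 50.156060 − (+1.492e-12/-3.591e-01) = 50.156060
converged: |Δa| < 1e-12 after 4 iterations
sag = a·(cosh(S/(2a)) − 1) = 50.156060·(cosh(0.796763) − 1) = 16.780576
T_max/T_min = cosh(S/(2a)) = 1.334567

a=50.156 sag=16.781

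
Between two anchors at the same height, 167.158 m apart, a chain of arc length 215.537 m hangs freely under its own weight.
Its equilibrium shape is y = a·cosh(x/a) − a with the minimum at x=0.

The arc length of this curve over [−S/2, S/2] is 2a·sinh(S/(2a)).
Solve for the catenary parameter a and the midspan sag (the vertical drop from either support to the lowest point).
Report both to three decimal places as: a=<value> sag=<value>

seed: a₀ = √(S³/(24(L−S))) = √(167.158³/(24·48.379)) = 63.424446
iter 1: u=1.317773  f(a)=+4.378e+00  f'(a)=-1.807e+00  a ← 63.424446 − (+4.378e+00/-1.807e+00) = 65.846919
iter 2: u=1.269292  f(a)=+2.634e-01  f'(a)=-1.596e+00  a ← 65.846919 − (+2.634e-01/-1.596e+00) = 66.011931
iter 3: u=1.266120  f(a)=+1.088e-03  f'(a)=-1.583e+00  a ← 66.011931 − (+1.088e-03/-1.583e+00) = 66.012618
iter 4: u=1.266106  f(a)=+1.872e-08  f'(a)=-1.583e+00  a ← 66.012618 − (+1.872e-08/-1.583e+00) = 66.012618
iter 5: u=1.266106  f(a)=+2.842e-14  f'(a)=-1.583e+00  a ← 66.012618 − (+2.842e-14/-1.583e+00) = 66.012618
converged: |Δa| < 1e-12 after 5 iterations
sag = a·(cosh(S/(2a)) − 1) = 66.012618·(cosh(1.266106) − 1) = 60.366634
T_max/T_min = cosh(S/(2a)) = 1.914471

a=66.013 sag=60.367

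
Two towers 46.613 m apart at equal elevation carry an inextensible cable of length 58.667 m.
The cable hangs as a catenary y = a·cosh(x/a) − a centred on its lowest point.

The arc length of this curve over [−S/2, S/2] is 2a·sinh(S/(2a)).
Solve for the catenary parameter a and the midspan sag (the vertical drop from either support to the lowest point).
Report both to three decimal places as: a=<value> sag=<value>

a=19.397 sag=15.770

seed: a₀ = √(S³/(24(L−S))) = √(46.613³/(24·12.054)) = 18.710671
iter 1: u=1.245626  f(a)=+9.704e-01  f'(a)=-1.500e+00  a ← 18.710671 − (+9.704e-01/-1.500e+00) = 19.357727
iter 2: u=1.203990  f(a)=+5.261e-02  f'(a)=-1.341e+00  a ← 19.357727 − (+5.261e-02/-1.341e+00) = 19.396956
iter 3: u=1.201555  f(a)=+1.743e-04  f'(a)=-1.332e+00  a ← 19.396956 − (+1.743e-04/-1.332e+00) = 19.397087
iter 4: u=1.201546  f(a)=+1.926e-09  f'(a)=-1.332e+00  a ← 19.397087 − (+1.926e-09/-1.332e+00) = 19.397087
iter 5: u=1.201546  f(a)=+0.000e+00  f'(a)=-1.332e+00  a ← 19.397087 − (+0.000e+00/-1.332e+00) = 19.397087
converged: |Δa| < 1e-12 after 5 iterations
sag = a·(cosh(S/(2a)) − 1) = 19.397087·(cosh(1.201546) − 1) = 15.769676
T_max/T_min = cosh(S/(2a)) = 1.812992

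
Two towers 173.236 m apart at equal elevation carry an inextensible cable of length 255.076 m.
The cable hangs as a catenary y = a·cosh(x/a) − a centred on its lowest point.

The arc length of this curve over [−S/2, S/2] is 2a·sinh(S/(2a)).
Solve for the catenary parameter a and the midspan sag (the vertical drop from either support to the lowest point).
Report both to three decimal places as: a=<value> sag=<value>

a=54.758 sag=84.038

seed: a₀ = √(S³/(24(L−S))) = √(173.236³/(24·81.840)) = 51.448035
iter 1: u=1.683602  f(a)=+1.241e+01  f'(a)=-4.179e+00  a ← 51.448035 − (+1.241e+01/-4.179e+00) = 54.418071
iter 2: u=1.591714  f(a)=+1.156e+00  f'(a)=-3.434e+00  a ← 54.418071 − (+1.156e+00/-3.434e+00) = 54.754706
iter 3: u=1.581928  f(a)=+1.230e-02  f'(a)=-3.361e+00  a ← 54.754706 − (+1.230e-02/-3.361e+00) = 54.758365
iter 4: u=1.581822  f(a)=+1.426e-06  f'(a)=-3.361e+00  a ← 54.758365 − (+1.426e-06/-3.361e+00) = 54.758366
iter 5: u=1.581822  f(a)=-5.684e-14  f'(a)=-3.361e+00  a ← 54.758366 − (-5.684e-14/-3.361e+00) = 54.758366
converged: |Δa| < 1e-12 after 5 iterations
sag = a·(cosh(S/(2a)) − 1) = 54.758366·(cosh(1.581822) − 1) = 84.037960
T_max/T_min = cosh(S/(2a)) = 2.534705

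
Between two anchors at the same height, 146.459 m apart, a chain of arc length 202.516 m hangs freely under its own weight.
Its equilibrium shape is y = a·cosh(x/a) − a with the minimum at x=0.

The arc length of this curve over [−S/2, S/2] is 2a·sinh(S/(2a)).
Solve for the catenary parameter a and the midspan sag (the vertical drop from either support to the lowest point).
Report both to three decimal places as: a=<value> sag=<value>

seed: a₀ = √(S³/(24(L−S))) = √(146.459³/(24·56.057)) = 48.322962
iter 1: u=1.515418  f(a)=+6.800e+00  f'(a)=-2.899e+00  a ← 48.322962 − (+6.800e+00/-2.899e+00) = 50.669039
iter 2: u=1.445251  f(a)=+5.266e-01  f'(a)=-2.465e+00  a ← 50.669039 − (+5.266e-01/-2.465e+00) = 50.882624
iter 3: u=1.439185  f(a)=+3.744e-03  f'(a)=-2.431e+00  a ← 50.882624 − (+3.744e-03/-2.431e+00) = 50.884164
iter 4: u=1.439141  f(a)=+1.922e-07  f'(a)=-2.430e+00  a ← 50.884164 − (+1.922e-07/-2.430e+00) = 50.884164
iter 5: u=1.439141  f(a)=+2.842e-14  f'(a)=-2.430e+00  a ← 50.884164 − (+2.842e-14/-2.430e+00) = 50.884164
converged: |Δa| < 1e-12 after 5 iterations
sag = a·(cosh(S/(2a)) − 1) = 50.884164·(cosh(1.439141) − 1) = 62.440064
T_max/T_min = cosh(S/(2a)) = 2.227102

a=50.884 sag=62.440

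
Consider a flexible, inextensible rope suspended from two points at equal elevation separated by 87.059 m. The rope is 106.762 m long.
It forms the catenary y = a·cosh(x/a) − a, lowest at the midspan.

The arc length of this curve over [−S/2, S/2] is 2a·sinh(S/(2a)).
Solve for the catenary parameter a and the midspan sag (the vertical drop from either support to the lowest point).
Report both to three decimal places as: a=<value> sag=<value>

a=38.562 sag=27.290

seed: a₀ = √(S³/(24(L−S))) = √(87.059³/(24·19.703)) = 37.354998
iter 1: u=1.165293  f(a)=+1.382e+00  f'(a)=-1.205e+00  a ← 37.354998 − (+1.382e+00/-1.205e+00) = 38.501472
iter 2: u=1.130593  f(a)=+6.617e-02  f'(a)=-1.092e+00  a ← 38.501472 − (+6.617e-02/-1.092e+00) = 38.562044
iter 3: u=1.128817  f(a)=+1.686e-04  f'(a)=-1.087e+00  a ← 38.562044 − (+1.686e-04/-1.087e+00) = 38.562199
iter 4: u=1.128813  f(a)=+1.101e-09  f'(a)=-1.087e+00  a ← 38.562199 − (+1.101e-09/-1.087e+00) = 38.562199
iter 5: u=1.128813  f(a)=+0.000e+00  f'(a)=-1.087e+00  a ← 38.562199 − (+0.000e+00/-1.087e+00) = 38.562199
converged: |Δa| < 1e-12 after 5 iterations
sag = a·(cosh(S/(2a)) − 1) = 38.562199·(cosh(1.128813) − 1) = 27.290472
T_max/T_min = cosh(S/(2a)) = 1.707700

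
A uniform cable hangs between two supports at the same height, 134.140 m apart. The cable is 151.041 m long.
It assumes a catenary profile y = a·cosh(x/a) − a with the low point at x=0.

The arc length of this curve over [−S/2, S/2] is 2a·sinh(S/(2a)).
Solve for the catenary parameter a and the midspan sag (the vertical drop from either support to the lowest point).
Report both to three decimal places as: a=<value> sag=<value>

seed: a₀ = √(S³/(24(L−S))) = √(134.140³/(24·16.901)) = 77.139289
iter 1: u=0.869466  f(a)=+6.505e-01  f'(a)=-4.722e-01  a ← 77.139289 − (+6.505e-01/-4.722e-01) = 78.516705
iter 2: u=0.854213  f(a)=+1.783e-02  f'(a)=-4.467e-01  a ← 78.516705 − (+1.783e-02/-4.467e-01) = 78.556626
iter 3: u=0.853779  f(a)=+1.424e-05  f'(a)=-4.459e-01  a ← 78.556626 − (+1.424e-05/-4.459e-01) = 78.556658
iter 4: u=0.853779  f(a)=+9.123e-12  f'(a)=-4.459e-01  a ← 78.556658 − (+9.123e-12/-4.459e-01) = 78.556658
converged: |Δa| < 1e-12 after 4 iterations
sag = a·(cosh(S/(2a)) − 1) = 78.556658·(cosh(0.853779) − 1) = 30.413496
T_max/T_min = cosh(S/(2a)) = 1.387154

a=78.557 sag=30.413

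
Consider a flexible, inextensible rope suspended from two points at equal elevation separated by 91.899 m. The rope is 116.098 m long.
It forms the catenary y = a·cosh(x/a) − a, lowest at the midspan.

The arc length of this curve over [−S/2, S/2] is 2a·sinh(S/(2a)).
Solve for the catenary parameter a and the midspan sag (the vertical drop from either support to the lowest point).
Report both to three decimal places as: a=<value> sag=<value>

a=37.921 sag=31.417

seed: a₀ = √(S³/(24(L−S))) = √(91.899³/(24·24.199)) = 36.556268
iter 1: u=1.256953  f(a)=+1.985e+00  f'(a)=-1.545e+00  a ← 36.556268 − (+1.985e+00/-1.545e+00) = 37.840939
iter 2: u=1.214280  f(a)=+1.094e-01  f'(a)=-1.379e+00  a ← 37.840939 − (+1.094e-01/-1.379e+00) = 37.920296
iter 3: u=1.211739  f(a)=+3.756e-04  f'(a)=-1.370e+00  a ← 37.920296 − (+3.756e-04/-1.370e+00) = 37.920570
iter 4: u=1.211730  f(a)=+4.458e-09  f'(a)=-1.370e+00  a ← 37.920570 − (+4.458e-09/-1.370e+00) = 37.920570
iter 5: u=1.211730  f(a)=+0.000e+00  f'(a)=-1.370e+00  a ← 37.920570 − (+0.000e+00/-1.370e+00) = 37.920570
converged: |Δa| < 1e-12 after 5 iterations
sag = a·(cosh(S/(2a)) − 1) = 37.920570·(cosh(1.211730) − 1) = 31.416693
T_max/T_min = cosh(S/(2a)) = 1.828487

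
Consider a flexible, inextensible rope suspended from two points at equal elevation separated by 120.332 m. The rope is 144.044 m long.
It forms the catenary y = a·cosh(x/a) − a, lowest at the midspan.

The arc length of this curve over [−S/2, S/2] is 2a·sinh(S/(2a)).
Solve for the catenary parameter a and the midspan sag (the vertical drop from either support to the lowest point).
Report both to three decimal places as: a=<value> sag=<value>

a=56.899 sag=34.887

seed: a₀ = √(S³/(24(L−S))) = √(120.332³/(24·23.712)) = 55.332716
iter 1: u=1.087349  f(a)=+1.442e+00  f'(a)=-9.628e-01  a ← 55.332716 − (+1.442e+00/-9.628e-01) = 56.830346
iter 2: u=1.058695  f(a)=+6.061e-02  f'(a)=-8.834e-01  a ← 56.830346 − (+6.061e-02/-8.834e-01) = 56.898961
iter 3: u=1.057418  f(a)=+1.175e-04  f'(a)=-8.800e-01  a ← 56.898961 − (+1.175e-04/-8.800e-01) = 56.899095
iter 4: u=1.057416  f(a)=+4.437e-10  f'(a)=-8.799e-01  a ← 56.899095 − (+4.437e-10/-8.799e-01) = 56.899095
iter 5: u=1.057416  f(a)=-2.842e-14  f'(a)=-8.799e-01  a ← 56.899095 − (-2.842e-14/-8.799e-01) = 56.899095
converged: |Δa| < 1e-12 after 5 iterations
sag = a·(cosh(S/(2a)) − 1) = 56.899095·(cosh(1.057416) − 1) = 34.886936
T_max/T_min = cosh(S/(2a)) = 1.613137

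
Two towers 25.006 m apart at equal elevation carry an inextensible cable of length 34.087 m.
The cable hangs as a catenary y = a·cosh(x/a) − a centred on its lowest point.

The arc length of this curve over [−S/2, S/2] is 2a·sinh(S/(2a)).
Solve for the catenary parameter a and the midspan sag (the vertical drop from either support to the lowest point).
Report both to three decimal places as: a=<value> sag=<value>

seed: a₀ = √(S³/(24(L−S))) = √(25.006³/(24·9.081)) = 8.470204
iter 1: u=1.476116  f(a)=+1.042e+00  f'(a)=-2.649e+00  a ← 8.470204 − (+1.042e+00/-2.649e+00) = 8.863610
iter 2: u=1.410599  f(a)=+7.701e-02  f'(a)=-2.271e+00  a ← 8.863610 − (+7.701e-02/-2.271e+00) = 8.897521
iter 3: u=1.405223  f(a)=+4.946e-04  f'(a)=-2.242e+00  a ← 8.897521 − (+4.946e-04/-2.242e+00) = 8.897742
iter 4: u=1.405188  f(a)=+2.069e-08  f'(a)=-2.242e+00  a ← 8.897742 − (+2.069e-08/-2.242e+00) = 8.897742
iter 5: u=1.405188  f(a)=+7.105e-15  f'(a)=-2.242e+00  a ← 8.897742 − (+7.105e-15/-2.242e+00) = 8.897742
converged: |Δa| < 1e-12 after 5 iterations
sag = a·(cosh(S/(2a)) − 1) = 8.897742·(cosh(1.405188) − 1) = 10.328560
T_max/T_min = cosh(S/(2a)) = 2.160807

a=8.898 sag=10.329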